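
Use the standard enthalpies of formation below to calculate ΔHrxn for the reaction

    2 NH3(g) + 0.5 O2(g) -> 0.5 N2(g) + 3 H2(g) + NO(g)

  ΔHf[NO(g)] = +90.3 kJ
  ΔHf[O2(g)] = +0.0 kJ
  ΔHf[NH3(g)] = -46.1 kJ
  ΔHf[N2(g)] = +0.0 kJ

ΔHrxn = 182.5 kJ

Products: 1/2·(+0.0) + 3·(+0.0) + 1·(+90.3) = +90.3
Reactants: 2·(-46.1) + 1/2·(+0.0) = -92.2
ΔHrxn = (+90.3) − (-92.2) = 182.5 kJ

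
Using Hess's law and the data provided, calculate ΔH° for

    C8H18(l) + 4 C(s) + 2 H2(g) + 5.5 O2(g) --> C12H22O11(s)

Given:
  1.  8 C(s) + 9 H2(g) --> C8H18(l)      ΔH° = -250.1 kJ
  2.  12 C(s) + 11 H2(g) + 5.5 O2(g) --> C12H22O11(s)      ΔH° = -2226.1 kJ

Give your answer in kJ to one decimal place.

eq. 1 reversed: +250.1 kJ
eq. 2 as written: -2226.1 kJ
Combining the equations, ΔH° = (+250.1) + (-2226.1) = -1976.0 kJ

ΔH° = -1976.0 kJ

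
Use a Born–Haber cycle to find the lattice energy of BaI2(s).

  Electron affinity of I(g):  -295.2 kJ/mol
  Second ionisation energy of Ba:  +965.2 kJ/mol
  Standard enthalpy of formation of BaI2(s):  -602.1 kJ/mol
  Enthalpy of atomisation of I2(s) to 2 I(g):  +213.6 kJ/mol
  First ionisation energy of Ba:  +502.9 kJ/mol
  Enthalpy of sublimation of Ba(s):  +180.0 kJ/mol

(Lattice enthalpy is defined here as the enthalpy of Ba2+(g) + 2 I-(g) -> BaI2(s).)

U = -1873.4 kJ/mol

ΔHf° = 1·ΔHsub + 1·(ΣIE) + 1·D(I2) + 2·EA + U
-602.1 = 1·(+180.0) + 1·(+1468.1) + 1·(+213.6) + 2·(-295.2) + U
U = -602.1 − (+1271.3) = -1873.4 kJ/mol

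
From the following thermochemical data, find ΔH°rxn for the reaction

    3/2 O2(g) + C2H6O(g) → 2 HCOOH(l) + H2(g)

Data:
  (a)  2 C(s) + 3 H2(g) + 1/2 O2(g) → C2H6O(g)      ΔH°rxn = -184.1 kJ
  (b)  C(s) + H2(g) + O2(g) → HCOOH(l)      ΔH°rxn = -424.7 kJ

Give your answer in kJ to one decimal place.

ΔH°rxn = -665.3 kJ

(a) reversed (C2H6O(g) must end up as a reactant): +184.1 kJ
(b) × 2 (scale by 2 for the 2 HCOOH(l)): (2)·(-424.7) = -849.4 kJ
ΔH°rxn = (-1)·(-184.1) + (2)·(-424.7) = -665.3 kJ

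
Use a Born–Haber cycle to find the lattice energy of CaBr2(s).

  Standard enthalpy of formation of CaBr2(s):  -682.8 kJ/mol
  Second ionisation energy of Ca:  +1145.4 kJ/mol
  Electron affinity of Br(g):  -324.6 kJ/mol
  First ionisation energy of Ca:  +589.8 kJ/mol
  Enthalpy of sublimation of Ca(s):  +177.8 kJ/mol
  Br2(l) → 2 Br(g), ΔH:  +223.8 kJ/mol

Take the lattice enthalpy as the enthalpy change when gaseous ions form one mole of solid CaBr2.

U = -2170.4 kJ/mol

ΔHf° = 1·ΔHsub + 1·(ΣIE) + 1·D(Br2) + 2·EA + U
-682.8 = 1·(+177.8) + 1·(+1735.2) + 1·(+223.8) + 2·(-324.6) + U
U = -682.8 − (+1487.6) = -2170.4 kJ/mol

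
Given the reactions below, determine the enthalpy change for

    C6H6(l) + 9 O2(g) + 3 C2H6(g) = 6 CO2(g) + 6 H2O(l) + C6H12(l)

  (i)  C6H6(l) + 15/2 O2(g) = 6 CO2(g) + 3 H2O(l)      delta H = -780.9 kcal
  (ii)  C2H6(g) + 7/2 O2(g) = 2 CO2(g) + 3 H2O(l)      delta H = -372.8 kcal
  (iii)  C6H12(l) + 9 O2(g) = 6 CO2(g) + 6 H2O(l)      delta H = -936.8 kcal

(i) as written: -780.9 kcal
(ii) × 3: (3)·(-372.8) = -1118.4 kcal
(iii) reversed: +936.8 kcal
By Hess's law, delta H = (1)·(-780.9) + (3)·(-372.8) + (-1)·(-936.8) = -962.5 kcal

delta H = -962.5 kcal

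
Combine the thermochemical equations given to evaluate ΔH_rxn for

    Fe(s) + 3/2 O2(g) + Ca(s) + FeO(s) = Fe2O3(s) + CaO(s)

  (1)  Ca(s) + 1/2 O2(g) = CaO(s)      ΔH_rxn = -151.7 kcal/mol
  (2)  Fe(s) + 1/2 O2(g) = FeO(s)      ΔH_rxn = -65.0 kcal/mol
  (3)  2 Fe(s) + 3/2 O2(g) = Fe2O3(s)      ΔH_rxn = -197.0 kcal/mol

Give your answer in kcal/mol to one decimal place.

ΔH_rxn = -283.7 kcal/mol

(1) as written (CaO(s) already on the product side): -151.7 kcal/mol
(2) reversed (reverse to put FeO(s) on the reactant side): +65.0 kcal/mol
(3) as written (Fe2O3(s) already on the product side): -197.0 kcal/mol
ΔH_rxn = (1)·(-151.7) + (-1)·(-65.0) + (1)·(-197.0) = -283.7 kcal/mol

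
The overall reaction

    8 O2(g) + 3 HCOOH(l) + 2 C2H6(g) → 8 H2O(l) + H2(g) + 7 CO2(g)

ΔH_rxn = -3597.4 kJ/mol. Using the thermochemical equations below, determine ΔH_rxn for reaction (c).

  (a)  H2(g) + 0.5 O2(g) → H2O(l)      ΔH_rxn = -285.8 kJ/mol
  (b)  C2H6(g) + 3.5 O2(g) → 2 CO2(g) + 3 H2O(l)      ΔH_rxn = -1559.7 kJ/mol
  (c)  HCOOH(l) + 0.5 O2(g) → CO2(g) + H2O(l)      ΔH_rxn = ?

ΔH_rxn = -254.6 kJ/mol

(a) reversed (reverse to put H2(g) on the product side): +285.8 kJ/mol
(b) × 2 (×2 to match 2 C2H6(g) in the target): (2)·(-1559.7) = -3119.4 kJ/mol
(c) × 3 (×3 to match 3 HCOOH(l) in the target): contributes 3·x
-3597.4 = (+285.8) + (-3119.4) + 3·x
x = (-3597.4 − (-2833.6)) / (3) = -254.6 kJ/mol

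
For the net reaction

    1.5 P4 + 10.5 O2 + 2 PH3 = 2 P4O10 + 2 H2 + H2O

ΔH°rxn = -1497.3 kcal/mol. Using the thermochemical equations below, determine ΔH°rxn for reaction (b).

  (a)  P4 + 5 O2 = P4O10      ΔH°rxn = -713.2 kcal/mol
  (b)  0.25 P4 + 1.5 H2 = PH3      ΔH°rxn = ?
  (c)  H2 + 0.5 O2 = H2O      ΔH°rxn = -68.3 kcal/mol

ΔH°rxn = 1.3 kcal/mol

(a) × 2 (scale by 2 for the 2 P4O10): (2)·(-713.2) = -1426.4 kcal/mol
(b) reversed and × 2 (reverse to put PH3 on the reactant side; ×2 to match 2 PH3 in the target): contributes −2·x
(c) as written (H2O already on the product side): -68.3 kcal/mol
-1497.3 = (-1426.4) + (-68.3) − 2·x
x = (-1497.3 − (-1494.7)) / (-2) = 1.3 kcal/mol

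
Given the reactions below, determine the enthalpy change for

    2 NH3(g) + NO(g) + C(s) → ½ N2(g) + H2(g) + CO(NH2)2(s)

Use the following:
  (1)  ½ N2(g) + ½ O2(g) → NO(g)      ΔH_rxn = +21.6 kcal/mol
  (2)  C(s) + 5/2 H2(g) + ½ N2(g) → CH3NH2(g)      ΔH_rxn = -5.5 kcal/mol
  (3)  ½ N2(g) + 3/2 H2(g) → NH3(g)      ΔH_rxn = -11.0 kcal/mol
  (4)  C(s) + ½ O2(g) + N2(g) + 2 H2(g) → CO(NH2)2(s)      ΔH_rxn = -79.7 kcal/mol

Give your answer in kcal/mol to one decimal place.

(1) reversed (NO(g) must end up as a reactant): -21.6 kcal/mol
(2): not needed (CH3NH2(g) appears nowhere else).
(3) reversed and × 2 (reverse to put NH3(g) on the reactant side; scale by 2 for the 2 NH3(g)): (-2)·(-11.0) = +22.0 kcal/mol
(4) as written (CO(NH2)2(s) already on the product side): -79.7 kcal/mol
Combining the equations, ΔH_rxn = (-1)·(+21.6) + (-2)·(-11.0) + (1)·(-79.7) = -79.3 kcal/mol

ΔH_rxn = -79.3 kcal/mol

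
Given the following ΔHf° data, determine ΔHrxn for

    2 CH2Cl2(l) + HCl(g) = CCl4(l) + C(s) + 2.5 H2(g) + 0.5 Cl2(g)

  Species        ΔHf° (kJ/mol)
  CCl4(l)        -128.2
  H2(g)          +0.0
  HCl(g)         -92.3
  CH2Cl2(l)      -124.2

ΔHrxn = 212.5 kJ/mol

Products: 1·(-128.2) + 1·(+0.0) + 5/2·(+0.0) + 1/2·(+0.0) = -128.2
Reactants: 2·(-124.2) + 1·(-92.3) = -340.7
ΔHrxn = (-128.2) − (-340.7) = 212.5 kJ/mol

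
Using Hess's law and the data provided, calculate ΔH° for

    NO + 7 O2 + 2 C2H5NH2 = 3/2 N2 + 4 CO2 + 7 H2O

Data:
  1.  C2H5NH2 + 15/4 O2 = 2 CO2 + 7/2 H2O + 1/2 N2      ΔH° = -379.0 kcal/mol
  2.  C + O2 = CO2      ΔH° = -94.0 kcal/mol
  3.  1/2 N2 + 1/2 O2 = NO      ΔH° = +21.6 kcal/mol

ΔH° = -779.6 kcal/mol

eq. 1 × 2: (2)·(-379.0) = -758.0 kcal/mol
eq. 2: not needed.
eq. 3 reversed: -21.6 kcal/mol
By Hess's law, ΔH° = (-758.0) + (-21.6) = -779.6 kcal/mol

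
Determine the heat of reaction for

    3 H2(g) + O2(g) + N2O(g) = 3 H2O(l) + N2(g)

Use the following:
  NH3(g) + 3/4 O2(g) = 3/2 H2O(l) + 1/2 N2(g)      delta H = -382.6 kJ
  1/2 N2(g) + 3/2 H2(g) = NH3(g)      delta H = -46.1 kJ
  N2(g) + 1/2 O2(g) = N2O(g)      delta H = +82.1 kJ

equation 1 × 2: (2)·(-382.6) = -765.2 kJ
equation 2 × 2: (2)·(-46.1) = -92.2 kJ
equation 3 reversed: -82.1 kJ
Since enthalpy is a state function, delta H = (2)·(-382.6) + (2)·(-46.1) + (-1)·(+82.1) = -939.5 kJ

delta H = -939.5 kJ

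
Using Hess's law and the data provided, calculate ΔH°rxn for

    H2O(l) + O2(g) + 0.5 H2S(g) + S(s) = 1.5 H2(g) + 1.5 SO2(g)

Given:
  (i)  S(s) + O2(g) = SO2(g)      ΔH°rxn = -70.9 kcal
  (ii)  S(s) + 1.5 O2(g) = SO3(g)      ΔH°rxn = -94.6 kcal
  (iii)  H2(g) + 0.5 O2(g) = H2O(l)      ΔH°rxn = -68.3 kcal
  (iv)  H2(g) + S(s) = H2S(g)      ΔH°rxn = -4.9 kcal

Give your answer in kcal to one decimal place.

(i) × 3/2: (3/2)·(-70.9) = -106.35 kcal
(ii): not needed.
(iii) reversed: +68.3 kcal
(iv) reversed and × 1/2: (-1/2)·(-4.9) = +2.45 kcal
Since enthalpy is a state function, ΔH°rxn = (-106.35) + (+68.3) + (+2.45) = -35.6 kcal

ΔH°rxn = -35.6 kcal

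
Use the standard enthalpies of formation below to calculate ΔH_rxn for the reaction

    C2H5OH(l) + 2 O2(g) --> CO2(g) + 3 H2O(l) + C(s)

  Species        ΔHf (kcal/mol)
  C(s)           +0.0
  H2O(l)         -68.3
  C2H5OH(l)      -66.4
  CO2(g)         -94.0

Products: 1·(-94.0) + 3·(-68.3) + 1·(+0.0) = -298.9
Reactants: 1·(-66.4) + 2·(+0.0) = -66.4
ΔH_rxn = (-298.9) − (-66.4) = -232.5 kcal/mol

ΔH_rxn = -232.5 kcal/mol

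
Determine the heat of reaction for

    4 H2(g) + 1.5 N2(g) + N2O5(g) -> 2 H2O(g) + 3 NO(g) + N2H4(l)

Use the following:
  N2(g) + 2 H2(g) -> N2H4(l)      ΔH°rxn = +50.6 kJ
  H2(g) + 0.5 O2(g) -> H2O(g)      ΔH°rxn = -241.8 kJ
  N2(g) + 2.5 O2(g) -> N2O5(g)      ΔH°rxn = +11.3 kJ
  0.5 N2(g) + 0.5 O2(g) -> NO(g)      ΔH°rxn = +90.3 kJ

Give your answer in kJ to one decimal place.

ΔH°rxn = -173.4 kJ

equation 1 as written (N2H4(l) already on the product side): +50.6 kJ
equation 2 × 2 (×2 to match 2 H2O(g) in the target): (2)·(-241.8) = -483.6 kJ
equation 3 reversed (N2O5(g) must end up as a reactant): -11.3 kJ
equation 4 × 3 (scale by 3 for the 3 NO(g)): (3)·(+90.3) = +270.9 kJ
ΔH°rxn = (+50.6) + (-483.6) + (-11.3) + (+270.9) = -173.4 kJ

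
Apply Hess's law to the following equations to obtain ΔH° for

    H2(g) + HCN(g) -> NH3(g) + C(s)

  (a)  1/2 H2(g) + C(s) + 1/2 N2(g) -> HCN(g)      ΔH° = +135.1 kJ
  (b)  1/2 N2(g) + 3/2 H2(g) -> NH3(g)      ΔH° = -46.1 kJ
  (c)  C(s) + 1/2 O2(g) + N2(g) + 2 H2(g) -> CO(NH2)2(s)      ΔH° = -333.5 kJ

(a) reversed (reverse to put HCN(g) on the reactant side): -135.1 kJ
(b) as written (NH3(g) already on the product side): -46.1 kJ
(c): not needed (CO(NH2)2(s) appears nowhere else).
Summing the manipulated equations, ΔH° = (-135.1) + (-46.1) = -181.2 kJ

ΔH° = -181.2 kJ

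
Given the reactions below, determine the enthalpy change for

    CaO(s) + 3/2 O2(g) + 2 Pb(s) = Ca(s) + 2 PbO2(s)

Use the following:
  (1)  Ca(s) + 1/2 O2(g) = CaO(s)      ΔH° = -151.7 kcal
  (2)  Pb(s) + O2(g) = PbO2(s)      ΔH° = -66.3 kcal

(1) reversed: +151.7 kcal
(2) × 2: (2)·(-66.3) = -132.6 kcal
ΔH° = (+151.7) + (-132.6) = 19.1 kcal

ΔH° = 19.1 kcal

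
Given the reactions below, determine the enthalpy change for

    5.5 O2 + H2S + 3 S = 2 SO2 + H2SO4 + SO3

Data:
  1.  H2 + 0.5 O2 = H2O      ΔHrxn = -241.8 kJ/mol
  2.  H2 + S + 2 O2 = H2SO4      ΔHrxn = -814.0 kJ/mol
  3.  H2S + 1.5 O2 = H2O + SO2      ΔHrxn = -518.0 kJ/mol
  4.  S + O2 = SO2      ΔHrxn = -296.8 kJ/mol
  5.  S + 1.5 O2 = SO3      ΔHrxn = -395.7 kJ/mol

ΔHrxn = -1782.7 kJ/mol

eq. 1 reversed: +241.8 kJ/mol
eq. 2 as written (H2SO4 already on the product side): -814.0 kJ/mol
eq. 3 as written (H2S already on the reactant side): -518.0 kJ/mol
eq. 4 as written: -296.8 kJ/mol
eq. 5 as written (SO3 already on the product side): -395.7 kJ/mol
Since enthalpy is a state function, ΔHrxn = (+241.8) + (-814.0) + (-518.0) + (-296.8) + (-395.7) = -1782.7 kJ/mol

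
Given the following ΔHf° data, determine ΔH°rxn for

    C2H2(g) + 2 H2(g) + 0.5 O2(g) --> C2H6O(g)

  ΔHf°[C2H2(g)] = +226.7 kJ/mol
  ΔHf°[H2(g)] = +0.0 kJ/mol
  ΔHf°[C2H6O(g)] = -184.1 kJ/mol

Products: 1·(-184.1) = -184.1
Reactants: 1·(+226.7) + 2·(+0.0) + 1/2·(+0.0) = +226.7
ΔH°rxn = (-184.1) − (+226.7) = -410.8 kJ/mol

ΔH°rxn = -410.8 kJ/mol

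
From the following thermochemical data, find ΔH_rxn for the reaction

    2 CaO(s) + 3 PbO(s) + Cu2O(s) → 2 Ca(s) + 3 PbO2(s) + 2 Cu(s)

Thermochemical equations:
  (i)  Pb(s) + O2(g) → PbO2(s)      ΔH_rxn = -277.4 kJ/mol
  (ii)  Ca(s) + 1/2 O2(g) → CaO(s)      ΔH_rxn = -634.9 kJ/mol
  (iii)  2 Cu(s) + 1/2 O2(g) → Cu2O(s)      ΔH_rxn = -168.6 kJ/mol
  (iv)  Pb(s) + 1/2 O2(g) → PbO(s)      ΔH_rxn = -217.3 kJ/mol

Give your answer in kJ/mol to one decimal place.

ΔH_rxn = 1258.1 kJ/mol

(i) × 3 (×3 to match 3 PbO2(s) in the target): (3)·(-277.4) = -832.2 kJ/mol
(ii) reversed and × 2 (CaO(s) must end up as a reactant; ×2 to match 2 CaO(s) in the target): (-2)·(-634.9) = +1269.8 kJ/mol
(iii) reversed (Cu2O(s) must end up as a reactant): +168.6 kJ/mol
(iv) reversed and × 3 (PbO(s) must end up as a reactant; ×3 to match 3 PbO(s) in the target): (-3)·(-217.3) = +651.9 kJ/mol
ΔH_rxn = (3)·(-277.4) + (-2)·(-634.9) + (-1)·(-168.6) + (-3)·(-217.3) = 1258.1 kJ/mol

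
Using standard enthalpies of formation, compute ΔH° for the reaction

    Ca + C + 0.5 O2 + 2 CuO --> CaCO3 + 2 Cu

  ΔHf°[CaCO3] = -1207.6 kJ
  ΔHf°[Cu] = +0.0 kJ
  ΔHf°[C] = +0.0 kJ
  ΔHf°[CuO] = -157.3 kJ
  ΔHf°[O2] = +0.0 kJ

Products: 1·(-1207.6) + 2·(+0.0) = -1207.6
Reactants: 1·(+0.0) + 1·(+0.0) + 1/2·(+0.0) + 2·(-157.3) = -314.6
ΔH° = (-1207.6) − (-314.6) = -893.0 kJ

ΔH° = -893.0 kJ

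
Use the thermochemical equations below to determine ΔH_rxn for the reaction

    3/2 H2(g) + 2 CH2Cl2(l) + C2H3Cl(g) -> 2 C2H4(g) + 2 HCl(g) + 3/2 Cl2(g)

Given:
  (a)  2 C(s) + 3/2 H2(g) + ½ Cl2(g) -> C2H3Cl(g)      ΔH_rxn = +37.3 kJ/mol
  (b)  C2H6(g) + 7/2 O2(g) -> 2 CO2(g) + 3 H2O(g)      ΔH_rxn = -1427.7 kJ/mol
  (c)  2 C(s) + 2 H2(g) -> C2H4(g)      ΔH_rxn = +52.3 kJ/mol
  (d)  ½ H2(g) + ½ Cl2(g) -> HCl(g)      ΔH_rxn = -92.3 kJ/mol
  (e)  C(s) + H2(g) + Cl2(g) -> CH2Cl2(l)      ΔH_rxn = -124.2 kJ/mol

ΔH_rxn = 131.1 kJ/mol

(a) reversed (reverse to put C2H3Cl(g) on the reactant side): -37.3 kJ/mol
(b): not needed (C2H6(g) appears nowhere else).
(c) × 2 (×2 to match 2 C2H4(g) in the target): (2)·(+52.3) = +104.6 kJ/mol
(d) × 2 (×2 to match 2 HCl(g) in the target): (2)·(-92.3) = -184.6 kJ/mol
(e) reversed and × 2 (CH2Cl2(l) must end up as a reactant; scale by 2 for the 2 CH2Cl2(l)): (-2)·(-124.2) = +248.4 kJ/mol
By Hess's law, ΔH_rxn = (-37.3) + (+104.6) + (-184.6) + (+248.4) = 131.1 kJ/mol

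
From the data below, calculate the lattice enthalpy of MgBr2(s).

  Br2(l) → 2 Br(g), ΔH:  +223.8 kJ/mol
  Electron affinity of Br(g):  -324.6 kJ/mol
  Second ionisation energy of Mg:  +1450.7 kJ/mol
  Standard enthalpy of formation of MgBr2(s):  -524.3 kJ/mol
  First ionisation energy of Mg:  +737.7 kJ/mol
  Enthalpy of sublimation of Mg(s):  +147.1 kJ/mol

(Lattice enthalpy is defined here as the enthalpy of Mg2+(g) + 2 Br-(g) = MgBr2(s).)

U = -2434.4 kJ/mol

ΔHf° = 1·ΔHsub + 1·(ΣIE) + 1·D(Br2) + 2·EA + U
-524.3 = 1·(+147.1) + 1·(+2188.4) + 1·(+223.8) + 2·(-324.6) + U
U = -524.3 − (+1910.1) = -2434.4 kJ/mol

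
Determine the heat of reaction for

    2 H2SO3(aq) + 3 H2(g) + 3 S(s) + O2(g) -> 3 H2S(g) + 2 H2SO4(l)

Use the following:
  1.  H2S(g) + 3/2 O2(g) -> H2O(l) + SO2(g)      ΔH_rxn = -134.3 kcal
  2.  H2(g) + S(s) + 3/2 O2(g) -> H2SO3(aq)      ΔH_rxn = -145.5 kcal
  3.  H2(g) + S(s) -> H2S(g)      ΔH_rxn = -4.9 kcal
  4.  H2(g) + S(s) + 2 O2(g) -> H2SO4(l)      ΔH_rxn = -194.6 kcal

ΔH_rxn = -112.9 kcal

eq. 1: not needed (SO2(g) appears nowhere else).
eq. 2 reversed and × 2 (reverse to put H2SO3(aq) on the reactant side; scale by 2 for the 2 H2SO3(aq)): (-2)·(-145.5) = +291.0 kcal
eq. 3 × 3: (3)·(-4.9) = -14.7 kcal
eq. 4 × 2 (scale by 2 for the 2 H2SO4(l)): (2)·(-194.6) = -389.2 kcal
By Hess's law, ΔH_rxn = (-2)·(-145.5) + (3)·(-4.9) + (2)·(-194.6) = -112.9 kcal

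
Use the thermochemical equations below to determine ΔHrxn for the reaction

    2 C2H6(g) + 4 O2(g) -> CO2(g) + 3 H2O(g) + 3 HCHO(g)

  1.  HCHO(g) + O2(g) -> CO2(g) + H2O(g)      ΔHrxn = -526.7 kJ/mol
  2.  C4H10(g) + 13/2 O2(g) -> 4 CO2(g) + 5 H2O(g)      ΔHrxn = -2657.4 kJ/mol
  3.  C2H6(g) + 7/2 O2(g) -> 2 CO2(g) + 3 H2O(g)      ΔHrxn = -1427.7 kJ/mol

ΔHrxn = -1275.3 kJ/mol

eq. 1 reversed and × 3: (-3)·(-526.7) = +1580.1 kJ/mol
eq. 2: not needed.
eq. 3 × 2: (2)·(-1427.7) = -2855.4 kJ/mol
ΔHrxn = (+1580.1) + (-2855.4) = -1275.3 kJ/mol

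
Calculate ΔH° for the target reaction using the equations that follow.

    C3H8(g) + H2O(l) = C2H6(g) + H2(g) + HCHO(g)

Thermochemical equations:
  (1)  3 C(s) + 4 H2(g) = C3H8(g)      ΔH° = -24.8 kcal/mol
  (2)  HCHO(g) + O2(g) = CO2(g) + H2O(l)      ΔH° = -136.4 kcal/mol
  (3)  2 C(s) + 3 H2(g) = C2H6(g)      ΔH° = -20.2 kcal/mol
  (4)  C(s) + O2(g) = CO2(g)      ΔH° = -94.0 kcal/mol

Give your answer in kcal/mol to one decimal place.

ΔH° = 47.0 kcal/mol

(1) reversed (C3H8(g) must end up as a reactant): +24.8 kcal/mol
(2) reversed (HCHO(g) must end up as a product): +136.4 kcal/mol
(3) as written (C2H6(g) already on the product side): -20.2 kcal/mol
(4) as written: -94.0 kcal/mol
Since enthalpy is a state function, ΔH° = (-1)·(-24.8) + (-1)·(-136.4) + (1)·(-20.2) + (1)·(-94.0) = 47.0 kcal/mol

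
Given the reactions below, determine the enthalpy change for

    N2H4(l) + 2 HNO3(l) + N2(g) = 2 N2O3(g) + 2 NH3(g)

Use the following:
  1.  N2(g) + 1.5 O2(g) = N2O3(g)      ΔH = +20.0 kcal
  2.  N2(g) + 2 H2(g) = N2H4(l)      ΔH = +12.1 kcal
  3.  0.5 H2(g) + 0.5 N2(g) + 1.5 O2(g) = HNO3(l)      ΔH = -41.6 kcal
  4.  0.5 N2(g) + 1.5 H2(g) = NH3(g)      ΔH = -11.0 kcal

eq. 1 × 2: (2)·(+20.0) = +40.0 kcal
eq. 2 reversed: -12.1 kcal
eq. 3 reversed and × 2: (-2)·(-41.6) = +83.2 kcal
eq. 4 × 2: (2)·(-11.0) = -22.0 kcal
Summing the manipulated equations, ΔH = (+40.0) + (-12.1) + (+83.2) + (-22.0) = 89.1 kcal

ΔH = 89.1 kcal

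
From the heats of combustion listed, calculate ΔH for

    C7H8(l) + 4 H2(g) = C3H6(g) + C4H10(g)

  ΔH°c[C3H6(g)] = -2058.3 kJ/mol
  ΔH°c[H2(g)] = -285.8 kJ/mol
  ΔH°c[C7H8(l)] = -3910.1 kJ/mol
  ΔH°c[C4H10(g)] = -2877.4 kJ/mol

Using ΔH = Σ nΔHc°(reactants) − Σ nΔHc°(products):
= [1·(-3910.1) + 4·(-285.8)] − [1·(-2058.3) + 1·(-2877.4)]
= -117.6 kJ/mol

ΔH = -117.6 kJ/mol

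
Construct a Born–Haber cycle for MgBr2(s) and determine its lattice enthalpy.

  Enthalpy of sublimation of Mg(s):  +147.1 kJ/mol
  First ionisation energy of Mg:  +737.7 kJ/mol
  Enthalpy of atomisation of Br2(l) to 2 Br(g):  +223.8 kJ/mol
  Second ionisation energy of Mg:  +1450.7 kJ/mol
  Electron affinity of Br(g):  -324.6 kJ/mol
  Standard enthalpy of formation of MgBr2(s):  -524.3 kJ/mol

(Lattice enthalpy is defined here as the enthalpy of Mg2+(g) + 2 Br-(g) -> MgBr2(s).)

ΔHf° = 1·ΔHsub + 1·(ΣIE) + 1·D(Br2) + 2·EA + U
-524.3 = 1·(+147.1) + 1·(+2188.4) + 1·(+223.8) + 2·(-324.6) + U
U = -524.3 − (+1910.1) = -2434.4 kJ/mol

U = -2434.4 kJ/mol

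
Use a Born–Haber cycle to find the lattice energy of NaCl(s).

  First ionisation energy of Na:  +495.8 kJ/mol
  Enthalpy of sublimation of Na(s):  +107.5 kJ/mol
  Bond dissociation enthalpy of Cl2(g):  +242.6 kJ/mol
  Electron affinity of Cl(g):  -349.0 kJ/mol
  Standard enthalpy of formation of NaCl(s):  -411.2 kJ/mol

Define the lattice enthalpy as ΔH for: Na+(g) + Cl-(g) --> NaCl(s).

ΔHf° = 1·ΔHsub + 1·(ΣIE) + 1/2·D(Cl2) + 1·EA + U
-411.2 = 1·(+107.5) + 1·(+495.8) + 1/2·(+242.6) + 1·(-349.0) + U
U = -411.2 − (+375.6) = -786.8 kJ/mol

U = -786.8 kJ/mol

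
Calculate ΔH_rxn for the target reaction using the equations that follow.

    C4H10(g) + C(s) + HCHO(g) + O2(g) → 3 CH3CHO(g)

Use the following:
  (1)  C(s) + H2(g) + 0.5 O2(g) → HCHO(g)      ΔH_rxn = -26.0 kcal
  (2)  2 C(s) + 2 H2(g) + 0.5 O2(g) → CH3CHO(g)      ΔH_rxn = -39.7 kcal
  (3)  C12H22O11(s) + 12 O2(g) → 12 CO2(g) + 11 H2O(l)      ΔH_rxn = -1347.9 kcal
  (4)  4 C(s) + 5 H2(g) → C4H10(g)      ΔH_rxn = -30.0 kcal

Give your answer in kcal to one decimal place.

ΔH_rxn = -63.1 kcal

(1) reversed (reverse to put HCHO(g) on the reactant side): +26.0 kcal
(2) × 3 (×3 to match 3 CH3CHO(g) in the target): (3)·(-39.7) = -119.1 kcal
(3): not needed (H2O(l) appears nowhere else).
(4) reversed (reverse to put C4H10(g) on the reactant side): +30.0 kcal
ΔH_rxn = (+26.0) + (-119.1) + (+30.0) = -63.1 kcal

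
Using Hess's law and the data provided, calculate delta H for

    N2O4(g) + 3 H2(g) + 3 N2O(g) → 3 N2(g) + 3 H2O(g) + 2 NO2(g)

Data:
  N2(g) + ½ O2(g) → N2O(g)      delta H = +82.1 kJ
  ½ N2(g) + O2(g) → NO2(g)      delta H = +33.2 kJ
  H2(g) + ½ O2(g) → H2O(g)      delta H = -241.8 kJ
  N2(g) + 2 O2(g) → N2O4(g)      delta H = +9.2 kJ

equation 1 reversed and × 3: (-3)·(+82.1) = -246.3 kJ
equation 2 × 2: (2)·(+33.2) = +66.4 kJ
equation 3 × 3: (3)·(-241.8) = -725.4 kJ
equation 4 reversed: -9.2 kJ
delta H = (-246.3) + (+66.4) + (-725.4) + (-9.2) = -914.5 kJ

delta H = -914.5 kJ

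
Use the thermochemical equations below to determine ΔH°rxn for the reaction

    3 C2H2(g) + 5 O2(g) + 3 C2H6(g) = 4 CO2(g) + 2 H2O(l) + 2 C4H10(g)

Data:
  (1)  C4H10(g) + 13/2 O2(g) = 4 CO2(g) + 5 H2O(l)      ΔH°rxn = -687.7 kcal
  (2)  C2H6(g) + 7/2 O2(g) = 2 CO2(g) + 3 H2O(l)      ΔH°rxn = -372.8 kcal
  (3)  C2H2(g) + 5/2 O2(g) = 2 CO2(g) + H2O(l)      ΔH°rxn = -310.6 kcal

(1) reversed and × 2 (reverse to put C4H10(g) on the product side; scale by 2 for the 2 C4H10(g)): (-2)·(-687.7) = +1375.4 kcal
(2) × 3 (×3 to match 3 C2H6(g) in the target): (3)·(-372.8) = -1118.4 kcal
(3) × 3 (×3 to match 3 C2H2(g) in the target): (3)·(-310.6) = -931.8 kcal
Summing the manipulated equations, ΔH°rxn = (-2)·(-687.7) + (3)·(-372.8) + (3)·(-310.6) = -674.8 kcal

ΔH°rxn = -674.8 kcal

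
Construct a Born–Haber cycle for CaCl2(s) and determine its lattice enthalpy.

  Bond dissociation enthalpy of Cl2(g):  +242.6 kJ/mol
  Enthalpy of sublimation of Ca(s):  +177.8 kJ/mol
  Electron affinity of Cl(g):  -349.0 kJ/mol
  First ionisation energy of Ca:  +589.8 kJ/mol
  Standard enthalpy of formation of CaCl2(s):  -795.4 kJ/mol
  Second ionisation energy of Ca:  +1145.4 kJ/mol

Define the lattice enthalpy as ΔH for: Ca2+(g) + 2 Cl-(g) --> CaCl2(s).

U = -2253.0 kJ/mol

ΔHf° = 1·ΔHsub + 1·(ΣIE) + 1·D(Cl2) + 2·EA + U
-795.4 = 1·(+177.8) + 1·(+1735.2) + 1·(+242.6) + 2·(-349.0) + U
U = -795.4 − (+1457.6) = -2253.0 kJ/mol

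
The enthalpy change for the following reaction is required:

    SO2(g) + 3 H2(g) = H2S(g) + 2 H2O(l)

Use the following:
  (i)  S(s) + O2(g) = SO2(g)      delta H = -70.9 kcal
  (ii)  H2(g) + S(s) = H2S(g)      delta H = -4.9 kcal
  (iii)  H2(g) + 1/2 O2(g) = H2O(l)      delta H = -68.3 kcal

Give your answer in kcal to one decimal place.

delta H = -70.6 kcal

(i) reversed: +70.9 kcal
(ii) as written: -4.9 kcal
(iii) × 2: (2)·(-68.3) = -136.6 kcal
Combining the equations, delta H = (-1)·(-70.9) + (1)·(-4.9) + (2)·(-68.3) = -70.6 kcal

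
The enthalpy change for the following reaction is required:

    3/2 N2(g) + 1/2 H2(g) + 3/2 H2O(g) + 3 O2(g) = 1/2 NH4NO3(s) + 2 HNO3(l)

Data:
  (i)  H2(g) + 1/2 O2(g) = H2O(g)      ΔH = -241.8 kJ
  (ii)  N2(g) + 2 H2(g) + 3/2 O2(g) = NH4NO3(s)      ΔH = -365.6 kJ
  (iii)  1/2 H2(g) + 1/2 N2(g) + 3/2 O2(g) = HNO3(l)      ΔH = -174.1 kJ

ΔH = -168.3 kJ

(i) reversed and × 3/2: (-3/2)·(-241.8) = +362.7 kJ
(ii) × 1/2: (1/2)·(-365.6) = -182.8 kJ
(iii) × 2: (2)·(-174.1) = -348.2 kJ
ΔH = (+362.7) + (-182.8) + (-348.2) = -168.3 kJ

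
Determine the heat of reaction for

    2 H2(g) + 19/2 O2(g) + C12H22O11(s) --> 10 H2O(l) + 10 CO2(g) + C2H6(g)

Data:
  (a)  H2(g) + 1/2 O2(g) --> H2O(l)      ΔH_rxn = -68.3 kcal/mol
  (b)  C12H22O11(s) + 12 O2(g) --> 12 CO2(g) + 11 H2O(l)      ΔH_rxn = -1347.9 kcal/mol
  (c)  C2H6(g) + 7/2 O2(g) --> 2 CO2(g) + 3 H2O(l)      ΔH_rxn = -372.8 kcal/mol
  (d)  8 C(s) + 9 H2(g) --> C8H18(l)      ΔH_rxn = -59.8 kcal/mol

(a) × 2: (2)·(-68.3) = -136.6 kcal/mol
(b) as written: -1347.9 kcal/mol
(c) reversed: +372.8 kcal/mol
(d): not needed.
By Hess's law, ΔH_rxn = (-136.6) + (-1347.9) + (+372.8) = -1111.7 kcal/mol

ΔH_rxn = -1111.7 kcal/mol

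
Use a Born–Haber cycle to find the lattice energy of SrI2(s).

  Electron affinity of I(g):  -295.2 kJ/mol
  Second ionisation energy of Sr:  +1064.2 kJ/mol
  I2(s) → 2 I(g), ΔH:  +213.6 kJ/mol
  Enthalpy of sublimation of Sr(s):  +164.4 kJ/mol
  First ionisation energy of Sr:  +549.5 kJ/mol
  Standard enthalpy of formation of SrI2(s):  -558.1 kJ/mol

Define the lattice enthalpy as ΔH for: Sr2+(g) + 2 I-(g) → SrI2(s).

ΔHf° = 1·ΔHsub + 1·(ΣIE) + 1·D(I2) + 2·EA + U
-558.1 = 1·(+164.4) + 1·(+1613.7) + 1·(+213.6) + 2·(-295.2) + U
U = -558.1 − (+1401.3) = -1959.4 kJ/mol

U = -1959.4 kJ/mol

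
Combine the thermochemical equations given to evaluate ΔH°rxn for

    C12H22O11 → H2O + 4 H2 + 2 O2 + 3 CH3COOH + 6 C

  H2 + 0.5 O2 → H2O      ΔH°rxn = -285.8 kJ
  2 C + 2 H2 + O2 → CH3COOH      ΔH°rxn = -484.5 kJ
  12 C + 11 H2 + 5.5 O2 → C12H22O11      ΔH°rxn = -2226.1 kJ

equation 1 as written (H2O already on the product side): -285.8 kJ
equation 2 × 3 (×3 to match 3 CH3COOH in the target): (3)·(-484.5) = -1453.5 kJ
equation 3 reversed (C12H22O11 must end up as a reactant): +2226.1 kJ
ΔH°rxn = (-285.8) + (-1453.5) + (+2226.1) = 486.8 kJ

ΔH°rxn = 486.8 kJ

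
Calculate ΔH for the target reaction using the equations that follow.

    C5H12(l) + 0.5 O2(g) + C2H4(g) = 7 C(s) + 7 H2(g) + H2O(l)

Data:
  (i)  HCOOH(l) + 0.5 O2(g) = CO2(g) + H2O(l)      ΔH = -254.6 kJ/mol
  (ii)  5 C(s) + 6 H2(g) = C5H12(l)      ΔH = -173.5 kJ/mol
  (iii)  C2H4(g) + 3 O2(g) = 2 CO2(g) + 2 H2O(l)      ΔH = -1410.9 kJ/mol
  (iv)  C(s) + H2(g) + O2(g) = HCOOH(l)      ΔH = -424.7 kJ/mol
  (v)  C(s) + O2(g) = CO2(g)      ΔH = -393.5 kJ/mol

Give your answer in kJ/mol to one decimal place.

(i) reversed: +254.6 kJ/mol
(ii) reversed (C5H12(l) must end up as a reactant): +173.5 kJ/mol
(iii) as written (C2H4(g) already on the reactant side): -1410.9 kJ/mol
(iv) reversed: +424.7 kJ/mol
(v) reversed: +393.5 kJ/mol
ΔH = (-1)·(-254.6) + (-1)·(-173.5) + (1)·(-1410.9) + (-1)·(-424.7) + (-1)·(-393.5) = -164.6 kJ/mol

ΔH = -164.6 kJ/mol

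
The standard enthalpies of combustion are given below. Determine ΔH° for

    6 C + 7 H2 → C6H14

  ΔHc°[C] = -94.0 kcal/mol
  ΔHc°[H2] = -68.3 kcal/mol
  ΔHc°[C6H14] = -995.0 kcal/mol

ΔH° = -47.1 kcal/mol

With combustion enthalpies, reactants minus products:
= [6·(-94.0) + 7·(-68.3)] − [1·(-995.0)]
= -47.1 kcal/mol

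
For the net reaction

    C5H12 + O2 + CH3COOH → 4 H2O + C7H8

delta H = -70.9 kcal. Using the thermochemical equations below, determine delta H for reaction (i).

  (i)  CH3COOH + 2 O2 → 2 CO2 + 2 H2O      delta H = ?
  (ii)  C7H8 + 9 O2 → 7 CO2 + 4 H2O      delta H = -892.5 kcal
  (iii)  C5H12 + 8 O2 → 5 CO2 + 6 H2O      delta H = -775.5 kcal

delta H = -187.9 kcal

(i) as written (CH3COOH already on the reactant side): contributes x
(ii) reversed (C7H8 must end up as a product): +892.5 kcal
(iii) as written (C5H12 already on the reactant side): -775.5 kcal
-70.9 = (+892.5) + (-775.5) + x
x = (-70.9 − (+117.0)) / (1) = -187.9 kcal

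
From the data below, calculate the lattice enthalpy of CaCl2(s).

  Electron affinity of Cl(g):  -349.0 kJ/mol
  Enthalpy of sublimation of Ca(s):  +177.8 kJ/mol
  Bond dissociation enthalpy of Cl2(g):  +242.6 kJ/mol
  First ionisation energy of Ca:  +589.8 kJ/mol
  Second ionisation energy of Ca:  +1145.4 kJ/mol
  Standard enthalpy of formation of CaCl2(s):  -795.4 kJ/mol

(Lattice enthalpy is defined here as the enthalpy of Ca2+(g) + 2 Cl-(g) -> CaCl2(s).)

U = -2253.0 kJ/mol

ΔHf° = 1·ΔHsub + 1·(ΣIE) + 1·D(Cl2) + 2·EA + U
-795.4 = 1·(+177.8) + 1·(+1735.2) + 1·(+242.6) + 2·(-349.0) + U
U = -795.4 − (+1457.6) = -2253.0 kJ/mol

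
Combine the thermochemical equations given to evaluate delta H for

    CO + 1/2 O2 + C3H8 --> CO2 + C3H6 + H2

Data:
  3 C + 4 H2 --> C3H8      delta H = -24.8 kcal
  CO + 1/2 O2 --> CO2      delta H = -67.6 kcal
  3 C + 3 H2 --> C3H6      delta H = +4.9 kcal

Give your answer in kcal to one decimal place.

equation 1 reversed (C3H8 must end up as a reactant): +24.8 kcal
equation 2 as written (CO already on the reactant side): -67.6 kcal
equation 3 as written (C3H6 already on the product side): +4.9 kcal
Since enthalpy is a state function, delta H = (+24.8) + (-67.6) + (+4.9) = -37.9 kcal

delta H = -37.9 kcal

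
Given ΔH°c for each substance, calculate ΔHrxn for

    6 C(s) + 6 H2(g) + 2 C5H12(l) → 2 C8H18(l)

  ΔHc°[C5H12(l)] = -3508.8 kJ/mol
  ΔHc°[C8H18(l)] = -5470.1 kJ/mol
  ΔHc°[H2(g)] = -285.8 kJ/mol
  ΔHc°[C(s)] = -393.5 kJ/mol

ΔHrxn = -153.2 kJ/mol

Using ΔH = Σ nΔHc°(reactants) − Σ nΔHc°(products):
= [6·(-393.5) + 6·(-285.8) + 2·(-3508.8)] − [2·(-5470.1)]
= -153.2 kJ/mol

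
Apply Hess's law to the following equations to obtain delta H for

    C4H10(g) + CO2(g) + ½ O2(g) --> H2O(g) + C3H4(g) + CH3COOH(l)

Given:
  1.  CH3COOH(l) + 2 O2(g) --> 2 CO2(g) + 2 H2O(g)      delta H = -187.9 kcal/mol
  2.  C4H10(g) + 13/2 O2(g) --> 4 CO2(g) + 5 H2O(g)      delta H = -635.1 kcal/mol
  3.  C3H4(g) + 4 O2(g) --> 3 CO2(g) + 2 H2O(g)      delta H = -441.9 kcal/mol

delta H = -5.3 kcal/mol

eq. 1 reversed: +187.9 kcal/mol
eq. 2 as written: -635.1 kcal/mol
eq. 3 reversed: +441.9 kcal/mol
Combining the equations, delta H = (-1)·(-187.9) + (1)·(-635.1) + (-1)·(-441.9) = -5.3 kcal/mol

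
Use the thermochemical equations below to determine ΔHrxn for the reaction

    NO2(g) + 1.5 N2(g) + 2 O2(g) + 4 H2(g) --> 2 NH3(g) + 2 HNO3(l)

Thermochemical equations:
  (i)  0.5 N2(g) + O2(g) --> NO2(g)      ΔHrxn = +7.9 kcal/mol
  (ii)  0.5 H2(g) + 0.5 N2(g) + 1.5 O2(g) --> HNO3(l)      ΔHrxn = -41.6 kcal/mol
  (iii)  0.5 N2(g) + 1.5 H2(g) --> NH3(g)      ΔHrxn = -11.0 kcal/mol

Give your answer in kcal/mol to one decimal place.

(i) reversed: -7.9 kcal/mol
(ii) × 2: (2)·(-41.6) = -83.2 kcal/mol
(iii) × 2: (2)·(-11.0) = -22.0 kcal/mol
ΔHrxn = (-7.9) + (-83.2) + (-22.0) = -113.1 kcal/mol

ΔHrxn = -113.1 kcal/mol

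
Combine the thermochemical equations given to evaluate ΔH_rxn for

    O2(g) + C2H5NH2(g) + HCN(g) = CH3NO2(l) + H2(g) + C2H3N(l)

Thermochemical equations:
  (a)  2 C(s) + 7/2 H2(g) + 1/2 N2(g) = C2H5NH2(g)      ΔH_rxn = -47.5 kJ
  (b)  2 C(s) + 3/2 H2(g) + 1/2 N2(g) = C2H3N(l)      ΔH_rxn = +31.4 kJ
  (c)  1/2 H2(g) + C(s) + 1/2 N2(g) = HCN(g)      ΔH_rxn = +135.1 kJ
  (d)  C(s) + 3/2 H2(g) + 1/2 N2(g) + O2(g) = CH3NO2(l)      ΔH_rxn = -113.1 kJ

ΔH_rxn = -169.3 kJ

(a) reversed (C2H5NH2(g) must end up as a reactant): +47.5 kJ
(b) as written (C2H3N(l) already on the product side): +31.4 kJ
(c) reversed (HCN(g) must end up as a reactant): -135.1 kJ
(d) as written (CH3NO2(l) already on the product side): -113.1 kJ
By Hess's law, ΔH_rxn = (-1)·(-47.5) + (1)·(+31.4) + (-1)·(+135.1) + (1)·(-113.1) = -169.3 kJ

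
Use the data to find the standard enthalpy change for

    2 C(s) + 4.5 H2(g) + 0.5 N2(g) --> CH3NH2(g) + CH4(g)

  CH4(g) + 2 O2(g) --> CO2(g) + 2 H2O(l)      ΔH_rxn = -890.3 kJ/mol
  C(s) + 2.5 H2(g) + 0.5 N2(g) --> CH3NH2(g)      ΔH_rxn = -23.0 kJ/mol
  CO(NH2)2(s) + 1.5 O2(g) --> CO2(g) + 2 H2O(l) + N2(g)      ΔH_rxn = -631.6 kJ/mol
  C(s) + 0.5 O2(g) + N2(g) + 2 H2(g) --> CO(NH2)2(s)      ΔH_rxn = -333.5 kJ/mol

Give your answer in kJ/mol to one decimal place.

equation 1 reversed: +890.3 kJ/mol
equation 2 as written: -23.0 kJ/mol
equation 3 as written: -631.6 kJ/mol
equation 4 as written: -333.5 kJ/mol
ΔH_rxn = (+890.3) + (-23.0) + (-631.6) + (-333.5) = -97.8 kJ/mol

ΔH_rxn = -97.8 kJ/mol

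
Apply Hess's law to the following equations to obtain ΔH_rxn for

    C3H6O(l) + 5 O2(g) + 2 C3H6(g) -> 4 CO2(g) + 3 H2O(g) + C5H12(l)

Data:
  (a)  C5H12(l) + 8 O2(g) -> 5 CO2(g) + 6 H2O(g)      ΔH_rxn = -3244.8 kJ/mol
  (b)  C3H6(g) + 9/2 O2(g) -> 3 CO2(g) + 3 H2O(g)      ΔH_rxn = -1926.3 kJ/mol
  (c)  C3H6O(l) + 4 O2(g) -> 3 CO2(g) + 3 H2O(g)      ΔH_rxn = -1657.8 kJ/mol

(a) reversed: +3244.8 kJ/mol
(b) × 2: (2)·(-1926.3) = -3852.6 kJ/mol
(c) as written: -1657.8 kJ/mol
ΔH_rxn = (-1)·(-3244.8) + (2)·(-1926.3) + (1)·(-1657.8) = -2265.6 kJ/mol

ΔH_rxn = -2265.6 kJ/mol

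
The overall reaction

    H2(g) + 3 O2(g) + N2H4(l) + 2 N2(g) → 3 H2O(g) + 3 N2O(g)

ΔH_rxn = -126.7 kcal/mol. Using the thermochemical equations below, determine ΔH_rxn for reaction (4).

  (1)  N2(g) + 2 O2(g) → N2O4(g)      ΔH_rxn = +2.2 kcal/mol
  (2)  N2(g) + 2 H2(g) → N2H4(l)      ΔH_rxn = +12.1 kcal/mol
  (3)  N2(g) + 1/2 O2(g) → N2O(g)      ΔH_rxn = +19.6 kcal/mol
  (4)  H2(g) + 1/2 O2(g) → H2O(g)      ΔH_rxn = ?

ΔH_rxn = -57.8 kcal/mol

(1): not needed (N2O4(g) appears nowhere else).
(2) reversed (reverse to put N2H4(l) on the reactant side): -12.1 kcal/mol
(3) × 3 (×3 to match 3 N2O(g) in the target): (3)·(+19.6) = +58.8 kcal/mol
(4) × 3 (×3 to match 3 H2O(g) in the target): contributes 3·x
-126.7 = (-12.1) + (+58.8) + 3·x
x = (-126.7 − (+46.7)) / (3) = -57.8 kcal/mol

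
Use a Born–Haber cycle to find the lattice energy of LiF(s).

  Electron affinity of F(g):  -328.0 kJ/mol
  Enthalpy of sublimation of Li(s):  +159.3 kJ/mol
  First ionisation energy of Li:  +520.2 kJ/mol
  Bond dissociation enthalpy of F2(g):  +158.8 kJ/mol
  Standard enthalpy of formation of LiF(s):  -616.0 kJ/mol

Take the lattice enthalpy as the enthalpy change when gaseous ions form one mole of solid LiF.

U = -1046.9 kJ/mol

ΔHf° = 1·ΔHsub + 1·(ΣIE) + 1/2·D(F2) + 1·EA + U
-616.0 = 1·(+159.3) + 1·(+520.2) + 1/2·(+158.8) + 1·(-328.0) + U
U = -616.0 − (+430.9) = -1046.9 kJ/mol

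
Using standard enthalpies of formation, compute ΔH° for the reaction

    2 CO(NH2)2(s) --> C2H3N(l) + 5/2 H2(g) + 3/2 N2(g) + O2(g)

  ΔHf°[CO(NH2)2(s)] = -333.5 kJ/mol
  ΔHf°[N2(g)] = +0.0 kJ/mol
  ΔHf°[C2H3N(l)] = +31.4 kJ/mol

Products: 1·(+31.4) + 5/2·(+0.0) + 3/2·(+0.0) + 1·(+0.0) = +31.4
Reactants: 2·(-333.5) = -667.0
ΔH° = (+31.4) − (-667.0) = 698.4 kJ/mol

ΔH° = 698.4 kJ/mol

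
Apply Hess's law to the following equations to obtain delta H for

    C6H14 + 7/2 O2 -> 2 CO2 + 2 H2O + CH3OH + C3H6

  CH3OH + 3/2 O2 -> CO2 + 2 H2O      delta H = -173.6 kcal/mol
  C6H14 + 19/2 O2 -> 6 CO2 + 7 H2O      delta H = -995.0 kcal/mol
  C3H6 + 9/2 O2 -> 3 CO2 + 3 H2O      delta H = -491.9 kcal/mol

equation 1 reversed (CH3OH must end up as a product): +173.6 kcal/mol
equation 2 as written (C6H14 already on the reactant side): -995.0 kcal/mol
equation 3 reversed (C3H6 must end up as a product): +491.9 kcal/mol
Since enthalpy is a state function, delta H = (+173.6) + (-995.0) + (+491.9) = -329.5 kcal/mol

delta H = -329.5 kcal/mol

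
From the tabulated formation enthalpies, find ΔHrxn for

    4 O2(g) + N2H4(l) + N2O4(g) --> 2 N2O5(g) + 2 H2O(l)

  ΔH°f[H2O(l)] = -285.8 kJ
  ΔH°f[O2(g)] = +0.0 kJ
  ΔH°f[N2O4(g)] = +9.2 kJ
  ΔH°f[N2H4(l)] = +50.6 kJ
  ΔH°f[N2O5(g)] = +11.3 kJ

ΔHrxn = -608.8 kJ

ΔH°rxn = Σ nΔHf°(products) − Σ nΔHf°(reactants).
Products: 2·(+11.3) + 2·(-285.8) = -549.0
Reactants: 4·(+0.0) + 1·(+50.6) + 1·(+9.2) = +59.8
ΔHrxn = (-549.0) − (+59.8) = -608.8 kJ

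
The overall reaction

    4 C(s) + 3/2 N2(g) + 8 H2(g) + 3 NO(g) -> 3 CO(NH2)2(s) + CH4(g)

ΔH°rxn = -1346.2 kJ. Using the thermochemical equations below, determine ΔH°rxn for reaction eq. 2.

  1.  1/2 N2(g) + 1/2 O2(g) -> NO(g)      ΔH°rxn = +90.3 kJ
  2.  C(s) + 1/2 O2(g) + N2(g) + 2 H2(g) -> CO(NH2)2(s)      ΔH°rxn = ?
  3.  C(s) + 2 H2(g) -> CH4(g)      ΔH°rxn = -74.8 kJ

eq. 1 reversed and × 3: (-3)·(+90.3) = -270.9 kJ
eq. 2 × 3: contributes 3·x
eq. 3 as written: -74.8 kJ
-1346.2 = (-270.9) + (-74.8) + 3·x
x = (-1346.2 − (-345.7)) / (3) = -333.5 kJ

ΔH°rxn = -333.5 kJ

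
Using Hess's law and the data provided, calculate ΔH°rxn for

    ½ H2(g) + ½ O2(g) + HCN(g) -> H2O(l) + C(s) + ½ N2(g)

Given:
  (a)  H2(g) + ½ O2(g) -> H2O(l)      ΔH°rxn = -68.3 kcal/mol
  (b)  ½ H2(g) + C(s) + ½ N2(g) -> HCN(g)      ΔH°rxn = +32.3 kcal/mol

(a) as written (H2O(l) already on the product side): -68.3 kcal/mol
(b) reversed (reverse to put HCN(g) on the reactant side): -32.3 kcal/mol
Since enthalpy is a state function, ΔH°rxn = (1)·(-68.3) + (-1)·(+32.3) = -100.6 kcal/mol

ΔH°rxn = -100.6 kcal/mol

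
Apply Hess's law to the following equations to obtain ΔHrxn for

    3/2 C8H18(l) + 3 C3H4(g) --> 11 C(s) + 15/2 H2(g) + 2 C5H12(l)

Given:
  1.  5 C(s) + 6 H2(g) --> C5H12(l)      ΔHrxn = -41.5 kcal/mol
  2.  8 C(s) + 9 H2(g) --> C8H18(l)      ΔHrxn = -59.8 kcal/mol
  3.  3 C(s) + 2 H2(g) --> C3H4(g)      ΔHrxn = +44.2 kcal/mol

ΔHrxn = -125.9 kcal/mol

eq. 1 × 2: (2)·(-41.5) = -83.0 kcal/mol
eq. 2 reversed and × 3/2: (-3/2)·(-59.8) = +89.7 kcal/mol
eq. 3 reversed and × 3: (-3)·(+44.2) = -132.6 kcal/mol
Summing the manipulated equations, ΔHrxn = (2)·(-41.5) + (-3/2)·(-59.8) + (-3)·(+44.2) = -125.9 kcal/mol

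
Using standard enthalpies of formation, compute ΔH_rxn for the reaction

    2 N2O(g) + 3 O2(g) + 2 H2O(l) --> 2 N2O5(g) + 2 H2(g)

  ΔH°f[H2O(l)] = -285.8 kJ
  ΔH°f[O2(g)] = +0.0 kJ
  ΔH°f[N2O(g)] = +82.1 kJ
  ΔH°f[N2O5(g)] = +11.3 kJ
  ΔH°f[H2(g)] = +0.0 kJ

ΔH_rxn = 430.0 kJ

Products: 2·(+11.3) + 2·(+0.0) = +22.6
Reactants: 2·(+82.1) + 3·(+0.0) + 2·(-285.8) = -407.4
ΔH_rxn = (+22.6) − (-407.4) = 430.0 kJ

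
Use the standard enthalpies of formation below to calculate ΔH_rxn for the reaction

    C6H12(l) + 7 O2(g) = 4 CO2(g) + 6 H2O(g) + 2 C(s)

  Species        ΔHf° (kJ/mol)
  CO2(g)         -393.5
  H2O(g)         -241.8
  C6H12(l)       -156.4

Products: 4·(-393.5) + 6·(-241.8) + 2·(+0.0) = -3024.8
Reactants: 1·(-156.4) + 7·(+0.0) = -156.4
ΔH_rxn = (-3024.8) − (-156.4) = -2868.4 kJ/mol

ΔH_rxn = -2868.4 kJ/mol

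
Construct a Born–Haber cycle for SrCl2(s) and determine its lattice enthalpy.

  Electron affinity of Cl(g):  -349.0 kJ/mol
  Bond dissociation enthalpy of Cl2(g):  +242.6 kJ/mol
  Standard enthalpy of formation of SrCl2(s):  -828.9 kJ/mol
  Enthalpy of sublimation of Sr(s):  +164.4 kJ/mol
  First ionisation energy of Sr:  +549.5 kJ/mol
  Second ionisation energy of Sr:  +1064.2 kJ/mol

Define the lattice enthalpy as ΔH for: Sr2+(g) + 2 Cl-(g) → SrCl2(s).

U = -2151.6 kJ/mol

ΔHf° = 1·ΔHsub + 1·(ΣIE) + 1·D(Cl2) + 2·EA + U
-828.9 = 1·(+164.4) + 1·(+1613.7) + 1·(+242.6) + 2·(-349.0) + U
U = -828.9 − (+1322.7) = -2151.6 kJ/mol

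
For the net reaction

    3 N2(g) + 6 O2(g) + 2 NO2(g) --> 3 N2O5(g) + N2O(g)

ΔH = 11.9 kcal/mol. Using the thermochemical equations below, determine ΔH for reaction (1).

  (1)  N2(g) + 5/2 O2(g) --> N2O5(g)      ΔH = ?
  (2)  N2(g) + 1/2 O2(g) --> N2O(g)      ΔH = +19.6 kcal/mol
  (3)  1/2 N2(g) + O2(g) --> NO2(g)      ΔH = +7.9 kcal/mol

ΔH = 2.7 kcal/mol

(1) × 3 (scale by 3 for the 3 N2O5(g)): contributes 3·x
(2) as written (N2O(g) already on the product side): +19.6 kcal/mol
(3) reversed and × 2 (NO2(g) must end up as a reactant; scale by 2 for the 2 NO2(g)): (-2)·(+7.9) = -15.8 kcal/mol
+11.9 = (+19.6) + (-15.8) + 3·x
x = (+11.9 − (+3.8)) / (3) = 2.7 kcal/mol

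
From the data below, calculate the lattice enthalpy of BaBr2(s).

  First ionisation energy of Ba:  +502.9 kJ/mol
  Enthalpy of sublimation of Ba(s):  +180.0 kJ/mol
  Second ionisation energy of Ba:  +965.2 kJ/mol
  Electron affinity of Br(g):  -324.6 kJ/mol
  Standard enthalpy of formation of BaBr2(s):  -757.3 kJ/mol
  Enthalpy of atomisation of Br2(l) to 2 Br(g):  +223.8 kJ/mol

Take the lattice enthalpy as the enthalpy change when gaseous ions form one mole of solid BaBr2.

ΔHf° = 1·ΔHsub + 1·(ΣIE) + 1·D(Br2) + 2·EA + U
-757.3 = 1·(+180.0) + 1·(+1468.1) + 1·(+223.8) + 2·(-324.6) + U
U = -757.3 − (+1222.7) = -1980.0 kJ/mol

U = -1980.0 kJ/mol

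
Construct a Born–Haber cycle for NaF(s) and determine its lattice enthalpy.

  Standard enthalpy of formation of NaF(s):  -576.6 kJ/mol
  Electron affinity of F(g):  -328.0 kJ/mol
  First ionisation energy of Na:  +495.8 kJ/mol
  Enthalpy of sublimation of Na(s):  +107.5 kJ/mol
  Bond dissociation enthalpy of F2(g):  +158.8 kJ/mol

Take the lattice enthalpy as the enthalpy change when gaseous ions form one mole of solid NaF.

U = -931.3 kJ/mol

ΔHf° = 1·ΔHsub + 1·(ΣIE) + 1/2·D(F2) + 1·EA + U
-576.6 = 1·(+107.5) + 1·(+495.8) + 1/2·(+158.8) + 1·(-328.0) + U
U = -576.6 − (+354.7) = -931.3 kJ/mol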